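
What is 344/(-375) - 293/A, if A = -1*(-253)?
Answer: -196907/94875 ≈ -2.0754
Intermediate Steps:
A = 253
344/(-375) - 293/A = 344/(-375) - 293/253 = 344*(-1/375) - 293*1/253 = -344/375 - 293/253 = -196907/94875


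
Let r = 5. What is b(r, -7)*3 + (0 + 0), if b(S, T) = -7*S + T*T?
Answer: 42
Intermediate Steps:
b(S, T) = T**2 - 7*S (b(S, T) = -7*S + T**2 = T**2 - 7*S)
b(r, -7)*3 + (0 + 0) = ((-7)**2 - 7*5)*3 + (0 + 0) = (49 - 35)*3 + 0 = 14*3 + 0 = 42 + 0 = 42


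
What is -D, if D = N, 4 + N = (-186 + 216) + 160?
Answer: -186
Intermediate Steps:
N = 186 (N = -4 + ((-186 + 216) + 160) = -4 + (30 + 160) = -4 + 190 = 186)
D = 186
-D = -1*186 = -186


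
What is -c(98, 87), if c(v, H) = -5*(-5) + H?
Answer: -112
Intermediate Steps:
c(v, H) = 25 + H
-c(98, 87) = -(25 + 87) = -1*112 = -112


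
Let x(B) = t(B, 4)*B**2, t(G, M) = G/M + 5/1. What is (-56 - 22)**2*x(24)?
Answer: 38548224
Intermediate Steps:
t(G, M) = 5 + G/M (t(G, M) = G/M + 5*1 = G/M + 5 = 5 + G/M)
x(B) = B**2*(5 + B/4) (x(B) = (5 + B/4)*B**2 = B**2*(5 + B/4))
(-56 - 22)**2*x(24) = (-56 - 22)**2*((1/4)*24**2*(20 + 24)) = (-78)**2*((1/4)*576*44) = 6084*6336 = 38548224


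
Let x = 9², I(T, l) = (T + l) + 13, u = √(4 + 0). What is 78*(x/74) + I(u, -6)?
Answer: 3492/37 ≈ 94.378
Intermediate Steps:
u = 2 (u = √4 = 2)
I(T, l) = 13 + T + l
x = 81
78*(x/74) + I(u, -6) = 78*(81/74) + (13 + 2 - 6) = 78*(81*(1/74)) + 9 = 78*(81/74) + 9 = 3159/37 + 9 = 3492/37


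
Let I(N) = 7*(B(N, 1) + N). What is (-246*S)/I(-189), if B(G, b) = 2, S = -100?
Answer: -24600/1309 ≈ -18.793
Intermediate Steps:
I(N) = 14 + 7*N (I(N) = 7*(2 + N) = 14 + 7*N)
(-246*S)/I(-189) = (-246*(-100))/(14 + 7*(-189)) = 24600/(14 - 1323) = 24600/(-1309) = 24600*(-1/1309) = -24600/1309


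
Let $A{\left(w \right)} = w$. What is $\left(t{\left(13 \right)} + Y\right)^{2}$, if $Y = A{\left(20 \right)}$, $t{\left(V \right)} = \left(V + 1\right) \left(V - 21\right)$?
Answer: $8464$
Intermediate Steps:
$t{\left(V \right)} = \left(1 + V\right) \left(-21 + V\right)$
$Y = 20$
$\left(t{\left(13 \right)} + Y\right)^{2} = \left(\left(-21 + 13^{2} - 260\right) + 20\right)^{2} = \left(\left(-21 + 169 - 260\right) + 20\right)^{2} = \left(-112 + 20\right)^{2} = \left(-92\right)^{2} = 8464$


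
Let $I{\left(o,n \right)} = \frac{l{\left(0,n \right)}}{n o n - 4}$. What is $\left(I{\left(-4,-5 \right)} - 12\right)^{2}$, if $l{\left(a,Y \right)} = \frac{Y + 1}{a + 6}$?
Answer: $\frac{3500641}{24336} \approx 143.85$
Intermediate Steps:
$l{\left(a,Y \right)} = \frac{1 + Y}{6 + a}$
$I{\left(o,n \right)} = \frac{\frac{1}{6} + \frac{n}{6}}{-4 + o n^{2}}$ ($I{\left(o,n \right)} = \frac{\frac{1}{6 + 0} \left(1 + n\right)}{n o n - 4} = \frac{\frac{1}{6} \left(1 + n\right)}{o n^{2} - 4} = \frac{\frac{1}{6} \left(1 + n\right)}{-4 + o n^{2}} = \frac{\frac{1}{6} + \frac{n}{6}}{-4 + o n^{2}}$)
$\left(I{\left(-4,-5 \right)} - 12\right)^{2} = \left(\frac{1 - 5}{6 \left(-4 - 4 \left(-5\right)^{2}\right)} - 12\right)^{2} = \left(\frac{1}{6} \frac{1}{-4 - 100} \left(-4\right) - 12\right)^{2} = \left(\frac{1}{6} \frac{1}{-104} \left(-4\right) - 12\right)^{2} = \left(\frac{1}{6} \left(- \frac{1}{104}\right) \left(-4\right) - 12\right)^{2} = \left(\frac{1}{156} - 12\right)^{2} = \left(- \frac{1871}{156}\right)^{2} = \frac{3500641}{24336}$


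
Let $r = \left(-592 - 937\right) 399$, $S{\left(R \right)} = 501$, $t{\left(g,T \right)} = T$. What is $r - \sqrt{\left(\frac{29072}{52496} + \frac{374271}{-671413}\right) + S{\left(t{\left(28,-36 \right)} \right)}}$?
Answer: $-610071 - \frac{\sqrt{2431232654321166699619}}{2202906053} \approx -6.1009 \cdot 10^{5}$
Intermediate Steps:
$r = -610071$ ($r = \left(-1529\right) 399 = -610071$)
$r - \sqrt{\left(\frac{29072}{52496} + \frac{374271}{-671413}\right) + S{\left(t{\left(28,-36 \right)} \right)}} = -610071 - \sqrt{\left(\frac{29072}{52496} + \frac{374271}{-671413}\right) + 501} = -610071 - \sqrt{\left(29072 \cdot \frac{1}{52496} + 374271 \left(- \frac{1}{671413}\right)\right) + 501} = -610071 - \sqrt{\left(\frac{1817}{3281} - \frac{374271}{671413}\right) + 501} = -610071 - \sqrt{- \frac{8025730}{2202906053} + 501} = -610071 - \sqrt{\frac{1103647906823}{2202906053}} = -610071 - \frac{\sqrt{2431232654321166699619}}{2202906053}$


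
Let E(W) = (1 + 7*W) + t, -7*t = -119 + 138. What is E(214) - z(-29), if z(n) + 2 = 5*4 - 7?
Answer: 10397/7 ≈ 1485.3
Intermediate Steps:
t = -19/7 (t = -(-119 + 138)/7 = -⅐*19 = -19/7 ≈ -2.7143)
E(W) = -12/7 + 7*W (E(W) = (1 + 7*W) - 19/7 = -12/7 + 7*W)
z(n) = 11 (z(n) = -2 + (5*4 - 7) = -2 + (20 - 7) = -2 + 13 = 11)
E(214) - z(-29) = (-12/7 + 7*214) - 1*11 = (-12/7 + 1498) - 11 = 10474/7 - 11 = 10397/7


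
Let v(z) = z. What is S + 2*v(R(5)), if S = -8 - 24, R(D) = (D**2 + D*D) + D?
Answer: 78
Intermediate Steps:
R(D) = D + 2*D**2 (R(D) = (D**2 + D**2) + D = 2*D**2 + D = D + 2*D**2)
S = -32
S + 2*v(R(5)) = -32 + 2*(5*(1 + 2*5)) = -32 + 2*(5*(1 + 10)) = -32 + 2*(5*11) = -32 + 2*55 = -32 + 110 = 78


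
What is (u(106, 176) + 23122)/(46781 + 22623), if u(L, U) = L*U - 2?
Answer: 10444/17351 ≈ 0.60192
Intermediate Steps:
u(L, U) = -2 + L*U
(u(106, 176) + 23122)/(46781 + 22623) = ((-2 + 106*176) + 23122)/(46781 + 22623) = ((-2 + 18656) + 23122)/69404 = (18654 + 23122)*(1/69404) = 41776*(1/69404) = 10444/17351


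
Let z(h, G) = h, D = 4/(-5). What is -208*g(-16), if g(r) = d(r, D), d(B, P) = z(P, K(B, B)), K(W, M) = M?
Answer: 832/5 ≈ 166.40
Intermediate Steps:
D = -⅘ (D = 4*(-⅕) = -⅘ ≈ -0.80000)
d(B, P) = P
g(r) = -⅘
-208*g(-16) = -208*(-⅘) = 832/5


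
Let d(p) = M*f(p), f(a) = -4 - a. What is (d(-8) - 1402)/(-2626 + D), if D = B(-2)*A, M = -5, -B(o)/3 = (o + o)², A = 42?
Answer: 711/2321 ≈ 0.30633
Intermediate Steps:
B(o) = -12*o² (B(o) = -3*(o + o)² = -3*4*o² = -12*o²)
D = -2016 (D = -12*(-2)²*42 = -12*4*42 = -48*42 = -2016)
d(p) = 20 + 5*p (d(p) = -5*(-4 - p) = 20 + 5*p)
(d(-8) - 1402)/(-2626 + D) = ((20 + 5*(-8)) - 1402)/(-2626 - 2016) = ((20 - 40) - 1402)/(-4642) = (-20 - 1402)*(-1/4642) = -1422*(-1/4642) = 711/2321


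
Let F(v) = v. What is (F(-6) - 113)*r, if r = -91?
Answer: 10829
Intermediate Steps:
(F(-6) - 113)*r = (-6 - 113)*(-91) = -119*(-91) = 10829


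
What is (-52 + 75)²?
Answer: 529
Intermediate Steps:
(-52 + 75)² = 23² = 529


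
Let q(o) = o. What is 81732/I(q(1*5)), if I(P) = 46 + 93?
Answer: 588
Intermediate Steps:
I(P) = 139
81732/I(q(1*5)) = 81732/139 = 81732*(1/139) = 588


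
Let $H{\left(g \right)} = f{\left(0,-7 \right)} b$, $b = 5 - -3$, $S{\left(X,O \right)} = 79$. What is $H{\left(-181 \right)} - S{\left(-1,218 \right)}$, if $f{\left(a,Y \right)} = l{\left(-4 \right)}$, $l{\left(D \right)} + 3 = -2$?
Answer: $-119$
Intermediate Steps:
$l{\left(D \right)} = -5$ ($l{\left(D \right)} = -3 - 2 = -5$)
$b = 8$ ($b = 5 + 3 = 8$)
$f{\left(a,Y \right)} = -5$
$H{\left(g \right)} = -40$ ($H{\left(g \right)} = \left(-5\right) 8 = -40$)
$H{\left(-181 \right)} - S{\left(-1,218 \right)} = -40 - 79 = -119$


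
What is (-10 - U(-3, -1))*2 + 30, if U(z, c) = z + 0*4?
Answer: 16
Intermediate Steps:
U(z, c) = z (U(z, c) = z + 0 = z)
(-10 - U(-3, -1))*2 + 30 = (-10 - 1*(-3))*2 + 30 = (-10 + 3)*2 + 30 = -7*2 + 30 = -14 + 30 = 16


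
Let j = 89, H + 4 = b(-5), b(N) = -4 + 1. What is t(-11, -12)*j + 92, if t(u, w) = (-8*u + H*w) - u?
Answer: 16379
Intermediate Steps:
b(N) = -3
H = -7 (H = -4 - 3 = -7)
t(u, w) = -9*u - 7*w (t(u, w) = (-8*u - 7*w) - u = -9*u - 7*w)
t(-11, -12)*j + 92 = (-9*(-11) - 7*(-12))*89 + 92 = (99 + 84)*89 + 92 = 183*89 + 92 = 16287 + 92 = 16379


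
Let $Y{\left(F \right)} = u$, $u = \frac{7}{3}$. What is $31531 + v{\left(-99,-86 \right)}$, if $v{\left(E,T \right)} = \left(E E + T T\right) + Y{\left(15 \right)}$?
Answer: $\frac{146191}{3} \approx 48730.0$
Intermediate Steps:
$u = \frac{7}{3}$ ($u = 7 \cdot \frac{1}{3} = \frac{7}{3} \approx 2.3333$)
$Y{\left(F \right)} = \frac{7}{3}$
$v{\left(E,T \right)} = \frac{7}{3} + E^{2} + T^{2}$ ($v{\left(E,T \right)} = \left(E E + T T\right) + \frac{7}{3} = \left(E^{2} + T^{2}\right) + \frac{7}{3} = \frac{7}{3} + E^{2} + T^{2}$)
$31531 + v{\left(-99,-86 \right)} = 31531 + \left(\frac{7}{3} + \left(-99\right)^{2} + \left(-86\right)^{2}\right) = 31531 + \left(\frac{7}{3} + 9801 + 7396\right) = 31531 + \frac{51598}{3} = \frac{146191}{3}$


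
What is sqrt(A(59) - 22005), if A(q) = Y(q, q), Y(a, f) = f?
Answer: I*sqrt(21946) ≈ 148.14*I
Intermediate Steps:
A(q) = q
sqrt(A(59) - 22005) = sqrt(59 - 22005) = sqrt(-21946) = I*sqrt(21946)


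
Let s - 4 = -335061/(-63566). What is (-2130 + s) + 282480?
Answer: 17821317425/63566 ≈ 2.8036e+5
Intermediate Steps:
s = 589325/63566 (s = 4 - 335061/(-63566) = 4 - 335061*(-1/63566) = 4 + 335061/63566 = 589325/63566 ≈ 9.2711)
(-2130 + s) + 282480 = (-2130 + 589325/63566) + 282480 = -134806255/63566 + 282480 = 17821317425/63566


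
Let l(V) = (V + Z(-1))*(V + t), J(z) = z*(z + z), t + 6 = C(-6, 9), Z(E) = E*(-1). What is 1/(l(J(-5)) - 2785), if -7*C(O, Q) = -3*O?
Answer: -7/4705 ≈ -0.0014878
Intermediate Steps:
Z(E) = -E
C(O, Q) = 3*O/7 (C(O, Q) = -(-3)*O/7 = 3*O/7)
t = -60/7 (t = -6 + (3/7)*(-6) = -6 - 18/7 = -60/7 ≈ -8.5714)
J(z) = 2*z² (J(z) = z*(2*z) = 2*z²)
l(V) = (1 + V)*(-60/7 + V) (l(V) = (V - 1*(-1))*(V - 60/7) = (V + 1)*(-60/7 + V) = (1 + V)*(-60/7 + V))
1/(l(J(-5)) - 2785) = 1/((-60/7 + (2*(-5)²)² - 106*(-5)²/7) - 2785) = 1/((-60/7 + (2*25)² - 106*25/7) - 2785) = 1/((-60/7 + 50² - 53/7*50) - 2785) = 1/((-60/7 + 2500 - 2650/7) - 2785) = 1/(14790/7 - 2785) = 1/(-4705/7) = -7/4705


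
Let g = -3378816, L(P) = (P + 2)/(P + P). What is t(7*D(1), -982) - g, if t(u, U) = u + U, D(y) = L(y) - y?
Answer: 6755675/2 ≈ 3.3778e+6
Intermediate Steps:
L(P) = (2 + P)/(2*P) (L(P) = (2 + P)/((2*P)) = (2 + P)*(1/(2*P)) = (2 + P)/(2*P))
D(y) = -y + (2 + y)/(2*y) (D(y) = (2 + y)/(2*y) - y = -y + (2 + y)/(2*y))
t(u, U) = U + u
t(7*D(1), -982) - g = (-982 + 7*(1/2 + 1/1 - 1*1)) - 1*(-3378816) = (-982 + 7*(1/2 + 1 - 1)) + 3378816 = (-982 + 7*(1/2)) + 3378816 = (-982 + 7/2) + 3378816 = -1957/2 + 3378816 = 6755675/2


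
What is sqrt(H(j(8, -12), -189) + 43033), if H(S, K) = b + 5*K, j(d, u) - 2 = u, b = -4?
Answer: 6*sqrt(1169) ≈ 205.14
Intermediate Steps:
j(d, u) = 2 + u
H(S, K) = -4 + 5*K
sqrt(H(j(8, -12), -189) + 43033) = sqrt((-4 + 5*(-189)) + 43033) = sqrt((-4 - 945) + 43033) = sqrt(-949 + 43033) = sqrt(42084) = 6*sqrt(1169)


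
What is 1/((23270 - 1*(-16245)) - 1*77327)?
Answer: -1/37812 ≈ -2.6447e-5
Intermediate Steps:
1/((23270 - 1*(-16245)) - 1*77327) = 1/((23270 + 16245) - 77327) = 1/(39515 - 77327) = 1/(-37812) = -1/37812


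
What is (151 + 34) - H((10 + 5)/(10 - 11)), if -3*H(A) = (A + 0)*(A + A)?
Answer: 335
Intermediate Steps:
H(A) = -2*A²/3 (H(A) = -(A + 0)*(A + A)/3 = -A*2*A/3 = -2*A²/3)
(151 + 34) - H((10 + 5)/(10 - 11)) = (151 + 34) - (-2)*((10 + 5)/(10 - 11))²/3 = 185 - (-2)*(15/(-1))²/3 = 185 - (-2)*(15*(-1))²/3 = 185 - (-2)*(-15)²/3 = 185 - (-2)*225/3 = 185 - 1*(-150) = 185 + 150 = 335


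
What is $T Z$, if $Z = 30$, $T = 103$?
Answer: $3090$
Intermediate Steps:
$T Z = 103 \cdot 30 = 3090$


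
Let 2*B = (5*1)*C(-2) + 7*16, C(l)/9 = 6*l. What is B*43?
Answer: -9202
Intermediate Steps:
C(l) = 54*l (C(l) = 9*(6*l) = 54*l)
B = -214 (B = ((5*1)*(54*(-2)) + 7*16)/2 = (5*(-108) + 112)/2 = (-540 + 112)/2 = (½)*(-428) = -214)
B*43 = -214*43 = -9202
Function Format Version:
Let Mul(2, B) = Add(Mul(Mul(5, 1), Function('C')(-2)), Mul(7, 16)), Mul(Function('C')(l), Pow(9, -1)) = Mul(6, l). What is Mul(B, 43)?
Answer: -9202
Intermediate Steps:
Function('C')(l) = Mul(54, l) (Function('C')(l) = Mul(9, Mul(6, l)) = Mul(54, l))
B = -214 (B = Mul(Rational(1, 2), Add(Mul(Mul(5, 1), Mul(54, -2)), Mul(7, 16))) = Mul(Rational(1, 2), Add(Mul(5, -108), 112)) = Mul(Rational(1, 2), Add(-540, 112)) = Mul(Rational(1, 2), -428) = -214)
Mul(B, 43) = Mul(-214, 43) = -9202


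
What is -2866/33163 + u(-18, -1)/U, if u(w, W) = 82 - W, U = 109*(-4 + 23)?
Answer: -3182957/68680573 ≈ -0.046344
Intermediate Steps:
U = 2071 (U = 109*19 = 2071)
-2866/33163 + u(-18, -1)/U = -2866/33163 + (82 - 1*(-1))/2071 = -2866*1/33163 + (82 + 1)*(1/2071) = -2866/33163 + 83*(1/2071) = -2866/33163 + 83/2071 = -3182957/68680573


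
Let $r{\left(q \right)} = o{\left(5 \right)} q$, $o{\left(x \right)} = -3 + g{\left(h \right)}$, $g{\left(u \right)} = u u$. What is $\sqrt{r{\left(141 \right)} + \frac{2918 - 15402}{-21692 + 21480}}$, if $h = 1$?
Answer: $\frac{5 i \sqrt{25069}}{53} \approx 14.937 i$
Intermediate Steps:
$g{\left(u \right)} = u^{2}$
$o{\left(x \right)} = -2$ ($o{\left(x \right)} = -3 + 1^{2} = -3 + 1 = -2$)
$r{\left(q \right)} = - 2 q$
$\sqrt{r{\left(141 \right)} + \frac{2918 - 15402}{-21692 + 21480}} = \sqrt{\left(-2\right) 141 + \frac{2918 - 15402}{-21692 + 21480}} = \sqrt{-282 - \frac{12484}{-212}} = \sqrt{-282 - - \frac{3121}{53}} = \sqrt{-282 + \frac{3121}{53}} = \sqrt{- \frac{11825}{53}} = \frac{5 i \sqrt{25069}}{53}$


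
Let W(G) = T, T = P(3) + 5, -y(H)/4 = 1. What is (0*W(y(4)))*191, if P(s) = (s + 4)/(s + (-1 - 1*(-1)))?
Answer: 0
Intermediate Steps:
y(H) = -4 (y(H) = -4*1 = -4)
P(s) = (4 + s)/s (P(s) = (4 + s)/(s + (-1 + 1)) = (4 + s)/(s + 0) = (4 + s)/s)
T = 22/3 (T = (4 + 3)/3 + 5 = (⅓)*7 + 5 = 7/3 + 5 = 22/3 ≈ 7.3333)
W(G) = 22/3
(0*W(y(4)))*191 = (0*(22/3))*191 = 0*191 = 0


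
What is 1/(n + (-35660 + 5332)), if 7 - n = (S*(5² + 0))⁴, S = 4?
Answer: -1/100030321 ≈ -9.9970e-9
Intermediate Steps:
n = -99999993 (n = 7 - (4*(5² + 0))⁴ = 7 - (4*(25 + 0))⁴ = 7 - (4*25)⁴ = 7 - 1*100⁴ = 7 - 1*100000000 = 7 - 100000000 = -99999993)
1/(n + (-35660 + 5332)) = 1/(-99999993 + (-35660 + 5332)) = 1/(-99999993 - 30328) = 1/(-100030321) = -1/100030321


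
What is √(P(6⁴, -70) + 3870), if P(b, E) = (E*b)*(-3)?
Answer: 3*√30670 ≈ 525.39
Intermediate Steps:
P(b, E) = -3*E*b
√(P(6⁴, -70) + 3870) = √(-3*(-70)*6⁴ + 3870) = √(-3*(-70)*1296 + 3870) = √(272160 + 3870) = √276030 = 3*√30670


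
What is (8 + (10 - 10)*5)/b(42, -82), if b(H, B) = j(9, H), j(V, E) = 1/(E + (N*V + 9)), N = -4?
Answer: 120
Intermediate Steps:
j(V, E) = 1/(9 + E - 4*V) (j(V, E) = 1/(E + (-4*V + 9)) = 1/(E + (9 - 4*V)) = 1/(9 + E - 4*V))
b(H, B) = 1/(-27 + H) (b(H, B) = 1/(9 + H - 4*9) = 1/(9 + H - 36) = 1/(-27 + H))
(8 + (10 - 10)*5)/b(42, -82) = (8 + (10 - 10)*5)/(1/(-27 + 42)) = (8 + 0*5)/(1/15) = (8 + 0)/(1/15) = 8*15 = 120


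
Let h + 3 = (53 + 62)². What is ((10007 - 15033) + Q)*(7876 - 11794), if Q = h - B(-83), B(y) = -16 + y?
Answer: -32499810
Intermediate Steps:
h = 13222 (h = -3 + (53 + 62)² = -3 + 115² = -3 + 13225 = 13222)
Q = 13321 (Q = 13222 - (-16 - 83) = 13222 - 1*(-99) = 13222 + 99 = 13321)
((10007 - 15033) + Q)*(7876 - 11794) = ((10007 - 15033) + 13321)*(7876 - 11794) = (-5026 + 13321)*(-3918) = 8295*(-3918) = -32499810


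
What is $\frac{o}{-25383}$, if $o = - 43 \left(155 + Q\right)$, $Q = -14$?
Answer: $\frac{2021}{8461} \approx 0.23886$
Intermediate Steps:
$o = -6063$ ($o = - 43 \left(155 - 14\right) = \left(-43\right) 141 = -6063$)
$\frac{o}{-25383} = - \frac{6063}{-25383} = \left(-6063\right) \left(- \frac{1}{25383}\right) = \frac{2021}{8461}$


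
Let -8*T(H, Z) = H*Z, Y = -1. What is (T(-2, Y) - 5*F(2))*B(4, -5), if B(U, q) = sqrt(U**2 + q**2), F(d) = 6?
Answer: -121*sqrt(41)/4 ≈ -193.69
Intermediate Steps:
T(H, Z) = -H*Z/8
(T(-2, Y) - 5*F(2))*B(4, -5) = (-1/8*(-2)*(-1) - 5*6)*sqrt(4**2 + (-5)**2) = (-1/4 - 30)*sqrt(16 + 25) = -121*sqrt(41)/4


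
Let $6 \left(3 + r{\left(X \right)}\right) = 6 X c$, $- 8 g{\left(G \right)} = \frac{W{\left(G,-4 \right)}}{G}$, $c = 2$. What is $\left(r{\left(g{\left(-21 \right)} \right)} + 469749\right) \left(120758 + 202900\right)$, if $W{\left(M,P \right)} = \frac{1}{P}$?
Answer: $\frac{8514074794665}{56} \approx 1.5204 \cdot 10^{11}$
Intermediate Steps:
$g{\left(G \right)} = \frac{1}{32 G}$ ($g{\left(G \right)} = - \frac{\frac{1}{-4} \frac{1}{G}}{8} = - \frac{\left(- \frac{1}{4}\right) \frac{1}{G}}{8} = \frac{1}{32 G}$)
$r{\left(X \right)} = -3 + 2 X$ ($r{\left(X \right)} = -3 + \frac{6 X 2}{6} = -3 + \frac{12 X}{6} = -3 + 2 X$)
$\left(r{\left(g{\left(-21 \right)} \right)} + 469749\right) \left(120758 + 202900\right) = \left(\left(-3 + 2 \frac{1}{32 \left(-21\right)}\right) + 469749\right) \left(120758 + 202900\right) = \left(\left(-3 + 2 \cdot \frac{1}{32} \left(- \frac{1}{21}\right)\right) + 469749\right) 323658 = \left(\left(-3 + 2 \left(- \frac{1}{672}\right)\right) + 469749\right) 323658 = \left(\left(-3 - \frac{1}{336}\right) + 469749\right) 323658 = \left(- \frac{1009}{336} + 469749\right) 323658 = \frac{157834655}{336} \cdot 323658 = \frac{8514074794665}{56}$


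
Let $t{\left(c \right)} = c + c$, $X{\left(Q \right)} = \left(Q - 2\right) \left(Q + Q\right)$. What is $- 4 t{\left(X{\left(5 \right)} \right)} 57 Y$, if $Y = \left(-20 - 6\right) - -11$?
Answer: $205200$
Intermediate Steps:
$X{\left(Q \right)} = 2 Q \left(-2 + Q\right)$ ($X{\left(Q \right)} = \left(-2 + Q\right) 2 Q = 2 Q \left(-2 + Q\right)$)
$t{\left(c \right)} = 2 c$
$Y = -15$ ($Y = -26 + 11 = -15$)
$- 4 t{\left(X{\left(5 \right)} \right)} 57 Y = - 4 \cdot 2 \cdot 2 \cdot 5 \left(-2 + 5\right) 57 \left(-15\right) = - 4 \cdot 2 \cdot 2 \cdot 5 \cdot 3 \cdot 57 \left(-15\right) = - 4 \cdot 2 \cdot 30 \cdot 57 \left(-15\right) = \left(-4\right) 60 \cdot 57 \left(-15\right) = \left(-240\right) 57 \left(-15\right) = \left(-13680\right) \left(-15\right) = 205200$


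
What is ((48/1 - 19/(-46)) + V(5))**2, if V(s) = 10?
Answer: 7219969/2116 ≈ 3412.1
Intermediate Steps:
((48/1 - 19/(-46)) + V(5))**2 = ((48/1 - 19/(-46)) + 10)**2 = ((48*1 - 19*(-1/46)) + 10)**2 = ((48 + 19/46) + 10)**2 = (2227/46 + 10)**2 = (2687/46)**2 = 7219969/2116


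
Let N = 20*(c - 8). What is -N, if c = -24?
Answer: 640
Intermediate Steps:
N = -640 (N = 20*(-24 - 8) = 20*(-32) = -640)
-N = -1*(-640) = 640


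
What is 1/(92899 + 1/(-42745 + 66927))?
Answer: 24182/2246483619 ≈ 1.0764e-5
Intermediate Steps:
1/(92899 + 1/(-42745 + 66927)) = 1/(92899 + 1/24182) = 1/(2246483619/24182) = 24182/2246483619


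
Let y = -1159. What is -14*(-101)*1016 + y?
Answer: 1435465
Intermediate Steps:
-14*(-101)*1016 + y = -14*(-101)*1016 - 1159 = 1414*1016 - 1159 = 1436624 - 1159 = 1435465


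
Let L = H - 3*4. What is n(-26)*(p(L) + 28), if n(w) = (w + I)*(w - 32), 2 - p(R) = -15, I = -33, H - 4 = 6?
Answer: 153990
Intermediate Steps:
H = 10 (H = 4 + 6 = 10)
L = -2 (L = 10 - 3*4 = 10 - 12 = -2)
p(R) = 17 (p(R) = 2 - 1*(-15) = 2 + 15 = 17)
n(w) = (-33 + w)*(-32 + w) (n(w) = (w - 33)*(w - 32) = (-33 + w)*(-32 + w))
n(-26)*(p(L) + 28) = (1056 + (-26)² - 65*(-26))*(17 + 28) = (1056 + 676 + 1690)*45 = 3422*45 = 153990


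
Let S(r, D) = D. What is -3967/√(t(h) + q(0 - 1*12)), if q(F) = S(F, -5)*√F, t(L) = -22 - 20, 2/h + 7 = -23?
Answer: -3967*√2/(2*√(-21 - 5*I*√3)) ≈ -114.37 - 577.33*I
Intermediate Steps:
h = -1/15 (h = 2/(-7 - 23) = 2/(-30) = 2*(-1/30) = -1/15 ≈ -0.066667)
t(L) = -42
q(F) = -5*√F
-3967/√(t(h) + q(0 - 1*12)) = -3967/√(-42 - 5*√(0 - 1*12)) = -3967/√(-42 - 5*√(0 - 12)) = -3967/√(-42 - 10*I*√3)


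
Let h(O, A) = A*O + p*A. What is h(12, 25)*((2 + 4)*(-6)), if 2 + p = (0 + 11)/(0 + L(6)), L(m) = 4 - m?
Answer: -4050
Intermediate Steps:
p = -15/2 (p = -2 + (0 + 11)/(0 + (4 - 1*6)) = -2 + 11/(0 + (4 - 6)) = -2 + 11/(0 - 2) = -2 + 11/(-2) = -2 + 11*(-½) = -2 - 11/2 = -15/2 ≈ -7.5000)
h(O, A) = -15*A/2 + A*O (h(O, A) = A*O - 15*A/2 = -15*A/2 + A*O)
h(12, 25)*((2 + 4)*(-6)) = ((½)*25*(-15 + 2*12))*((2 + 4)*(-6)) = ((½)*25*(-15 + 24))*(6*(-6)) = ((½)*25*9)*(-36) = (225/2)*(-36) = -4050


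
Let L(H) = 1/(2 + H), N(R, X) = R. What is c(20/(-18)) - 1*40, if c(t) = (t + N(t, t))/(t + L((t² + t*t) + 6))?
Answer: -293080/7751 ≈ -37.812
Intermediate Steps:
c(t) = 2*t/(t + 1/(8 + 2*t²)) (c(t) = (t + t)/(t + 1/(2 + ((t² + t*t) + 6))) = (2*t)/(t + 1/(2 + ((t² + t²) + 6))) = (2*t)/(t + 1/(2 + (2*t² + 6))) = (2*t)/(t + 1/(2 + (6 + 2*t²))) = (2*t)/(t + 1/(8 + 2*t²)) = 2*t/(t + 1/(8 + 2*t²)))
c(20/(-18)) - 1*40 = 4*(20/(-18))*(4 + (20/(-18))²)/(1 + 2*(20/(-18))*(4 + (20/(-18))²)) - 1*40 = 4*(20*(-1/18))*(4 + (20*(-1/18))²)/(1 + 2*(20*(-1/18))*(4 + (20*(-1/18))²)) - 40 = 4*(-10/9)*(4 + (-10/9)²)/(1 + 2*(-10/9)*(4 + (-10/9)²)) - 40 = 4*(-10/9)*(4 + 100/81)/(1 + 2*(-10/9)*(4 + 100/81)) - 40 = 4*(-10/9)*(424/81)/(1 + 2*(-10/9)*(424/81)) - 40 = 4*(-10/9)*(424/81)/(1 - 8480/729) - 40 = 4*(-10/9)*(424/81)/(-7751/729) - 40 = 4*(-10/9)*(-729/7751)*(424/81) - 40 = 16960/7751 - 40 = -293080/7751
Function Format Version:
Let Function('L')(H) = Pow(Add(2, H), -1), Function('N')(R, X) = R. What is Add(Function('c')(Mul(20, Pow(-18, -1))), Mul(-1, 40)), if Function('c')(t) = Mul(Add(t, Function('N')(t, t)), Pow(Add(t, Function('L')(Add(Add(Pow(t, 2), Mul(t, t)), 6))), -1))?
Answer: Rational(-293080, 7751) ≈ -37.812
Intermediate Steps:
Function('c')(t) = Mul(2, t, Pow(Add(t, Pow(Add(8, Mul(2, Pow(t, 2))), -1)), -1)) (Function('c')(t) = Mul(Add(t, t), Pow(Add(t, Pow(Add(2, Add(Add(Pow(t, 2), Mul(t, t)), 6)), -1)), -1)) = Mul(Mul(2, t), Pow(Add(t, Pow(Add(2, Add(Add(Pow(t, 2), Pow(t, 2)), 6)), -1)), -1)) = Mul(Mul(2, t), Pow(Add(t, Pow(Add(2, Add(Mul(2, Pow(t, 2)), 6)), -1)), -1)) = Mul(Mul(2, t), Pow(Add(t, Pow(Add(2, Add(6, Mul(2, Pow(t, 2)))), -1)), -1)) = Mul(Mul(2, t), Pow(Add(t, Pow(Add(8, Mul(2, Pow(t, 2))), -1)), -1)) = Mul(2, t, Pow(Add(t, Pow(Add(8, Mul(2, Pow(t, 2))), -1)), -1)))
Add(Function('c')(Mul(20, Pow(-18, -1))), Mul(-1, 40)) = Add(Mul(4, Mul(20, Pow(-18, -1)), Pow(Add(1, Mul(2, Mul(20, Pow(-18, -1)), Add(4, Pow(Mul(20, Pow(-18, -1)), 2)))), -1), Add(4, Pow(Mul(20, Pow(-18, -1)), 2))), Mul(-1, 40)) = Add(Mul(4, Mul(20, Rational(-1, 18)), Pow(Add(1, Mul(2, Mul(20, Rational(-1, 18)), Add(4, Pow(Mul(20, Rational(-1, 18)), 2)))), -1), Add(4, Pow(Mul(20, Rational(-1, 18)), 2))), -40) = Add(Mul(4, Rational(-10, 9), Pow(Add(1, Mul(2, Rational(-10, 9), Add(4, Pow(Rational(-10, 9), 2)))), -1), Add(4, Pow(Rational(-10, 9), 2))), -40) = Add(Mul(4, Rational(-10, 9), Pow(Add(1, Mul(2, Rational(-10, 9), Add(4, Rational(100, 81)))), -1), Add(4, Rational(100, 81))), -40) = Add(Mul(4, Rational(-10, 9), Pow(Add(1, Mul(2, Rational(-10, 9), Rational(424, 81))), -1), Rational(424, 81)), -40) = Add(Mul(4, Rational(-10, 9), Pow(Add(1, Rational(-8480, 729)), -1), Rational(424, 81)), -40) = Add(Mul(4, Rational(-10, 9), Pow(Rational(-7751, 729), -1), Rational(424, 81)), -40) = Add(Mul(4, Rational(-10, 9), Rational(-729, 7751), Rational(424, 81)), -40) = Add(Rational(16960, 7751), -40) = Rational(-293080, 7751)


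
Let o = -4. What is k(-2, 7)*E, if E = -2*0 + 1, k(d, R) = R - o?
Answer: 11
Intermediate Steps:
k(d, R) = 4 + R (k(d, R) = R - 1*(-4) = R + 4 = 4 + R)
E = 1 (E = 0 + 1 = 1)
k(-2, 7)*E = (4 + 7)*1 = 11*1 = 11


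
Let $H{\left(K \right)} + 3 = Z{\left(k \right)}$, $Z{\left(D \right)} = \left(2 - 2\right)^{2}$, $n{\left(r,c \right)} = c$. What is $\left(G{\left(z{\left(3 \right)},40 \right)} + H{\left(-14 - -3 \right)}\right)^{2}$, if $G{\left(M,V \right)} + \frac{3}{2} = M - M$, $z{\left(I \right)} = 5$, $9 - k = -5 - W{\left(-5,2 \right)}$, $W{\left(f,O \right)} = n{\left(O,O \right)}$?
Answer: $\frac{81}{4} \approx 20.25$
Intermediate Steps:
$W{\left(f,O \right)} = O$
$k = 16$ ($k = 9 - \left(-5 - 2\right) = 9 - -7 = 9 + 7 = 16$)
$Z{\left(D \right)} = 0$ ($Z{\left(D \right)} = 0^{2} = 0$)
$G{\left(M,V \right)} = - \frac{3}{2}$ ($G{\left(M,V \right)} = - \frac{3}{2} + \left(M - M\right) = - \frac{3}{2} + 0 = - \frac{3}{2}$)
$H{\left(K \right)} = -3$ ($H{\left(K \right)} = -3 + 0 = -3$)
$\left(G{\left(z{\left(3 \right)},40 \right)} + H{\left(-14 - -3 \right)}\right)^{2} = \left(- \frac{3}{2} - 3\right)^{2} = \left(- \frac{9}{2}\right)^{2} = \frac{81}{4}$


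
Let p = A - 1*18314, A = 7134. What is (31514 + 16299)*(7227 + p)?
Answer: -189004789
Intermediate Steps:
p = -11180 (p = 7134 - 1*18314 = 7134 - 18314 = -11180)
(31514 + 16299)*(7227 + p) = (31514 + 16299)*(7227 - 11180) = 47813*(-3953) = -189004789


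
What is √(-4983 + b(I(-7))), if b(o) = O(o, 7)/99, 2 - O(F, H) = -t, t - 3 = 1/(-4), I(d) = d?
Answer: I*√21705739/66 ≈ 70.59*I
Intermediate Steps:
t = 11/4 (t = 3 + 1/(-4) = 3 - ¼ = 11/4 ≈ 2.7500)
O(F, H) = 19/4 (O(F, H) = 2 - (-1)*11/4 = 2 - 1*(-11/4) = 2 + 11/4 = 19/4)
b(o) = 19/396 (b(o) = (19/4)/99 = (19/4)*(1/99) = 19/396)
√(-4983 + b(I(-7))) = √(-4983 + 19/396) = √(-1973249/396) = I*√21705739/66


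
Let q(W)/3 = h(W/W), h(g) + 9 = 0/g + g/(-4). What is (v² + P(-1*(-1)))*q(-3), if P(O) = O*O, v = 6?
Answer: -4107/4 ≈ -1026.8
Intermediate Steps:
P(O) = O²
h(g) = -9 - g/4 (h(g) = -9 + (0/g + g/(-4)) = -9 + (0 + g*(-¼)) = -9 + (0 - g/4) = -9 - g/4)
q(W) = -111/4 (q(W) = 3*(-9 - W/(4*W)) = 3*(-9 - ¼*1) = 3*(-9 - ¼) = 3*(-37/4) = -111/4)
(v² + P(-1*(-1)))*q(-3) = (6² + (-1*(-1))²)*(-111/4) = (36 + 1²)*(-111/4) = (36 + 1)*(-111/4) = 37*(-111/4) = -4107/4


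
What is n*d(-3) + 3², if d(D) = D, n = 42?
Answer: -117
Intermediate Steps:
n*d(-3) + 3² = 42*(-3) + 3² = -126 + 9 = -117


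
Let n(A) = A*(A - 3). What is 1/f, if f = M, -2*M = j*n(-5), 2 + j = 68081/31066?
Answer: -15533/59490 ≈ -0.26110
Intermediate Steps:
n(A) = A*(-3 + A)
j = 5949/31066 (j = -2 + 68081/31066 = 5949/31066 ≈ 0.19150)
M = -59490/15533 (M = -5949*(-5*(-3 - 5))/62132 = -5949*(-5*(-8))/62132 = -5949*40/62132 = -½*118980/15533 = -59490/15533 ≈ -3.8299)
f = -59490/15533 ≈ -3.8299
1/f = 1/(-59490/15533) = -15533/59490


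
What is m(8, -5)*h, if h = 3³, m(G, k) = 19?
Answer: 513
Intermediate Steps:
h = 27
m(8, -5)*h = 19*27 = 513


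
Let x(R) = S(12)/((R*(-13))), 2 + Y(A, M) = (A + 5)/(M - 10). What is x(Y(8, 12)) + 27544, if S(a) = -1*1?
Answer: 3222650/117 ≈ 27544.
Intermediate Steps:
Y(A, M) = -2 + (5 + A)/(-10 + M) (Y(A, M) = -2 + (A + 5)/(M - 10) = -2 + (5 + A)/(-10 + M))
S(a) = -1
x(R) = 1/(13*R) (x(R) = -1/(R*(-13)) = -1/((-13*R)) = -(-1)/(13*R) = 1/(13*R))
x(Y(8, 12)) + 27544 = 1/(13*(((25 + 8 - 2*12)/(-10 + 12)))) + 27544 = 1/(13*(((25 + 8 - 24)/2))) + 27544 = 1/(13*(((1/2)*9))) + 27544 = 1/(13*(9/2)) + 27544 = (1/13)*(2/9) + 27544 = 2/117 + 27544 = 3222650/117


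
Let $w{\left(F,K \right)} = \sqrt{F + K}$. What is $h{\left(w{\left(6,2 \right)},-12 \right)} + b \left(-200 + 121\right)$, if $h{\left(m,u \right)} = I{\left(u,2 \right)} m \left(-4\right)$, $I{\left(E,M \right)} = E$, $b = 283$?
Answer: $-22357 + 96 \sqrt{2} \approx -22221.0$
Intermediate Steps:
$h{\left(m,u \right)} = - 4 m u$ ($h{\left(m,u \right)} = u m \left(-4\right) = m u \left(-4\right) = - 4 m u$)
$h{\left(w{\left(6,2 \right)},-12 \right)} + b \left(-200 + 121\right) = \left(-4\right) \sqrt{6 + 2} \left(-12\right) + 283 \left(-200 + 121\right) = \left(-4\right) \sqrt{8} \left(-12\right) + 283 \left(-79\right) = \left(-4\right) 2 \sqrt{2} \left(-12\right) - 22357 = 96 \sqrt{2} - 22357 = -22357 + 96 \sqrt{2}$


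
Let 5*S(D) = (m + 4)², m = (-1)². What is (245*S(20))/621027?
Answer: 1225/621027 ≈ 0.0019725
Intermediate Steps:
m = 1
S(D) = 5 (S(D) = (1 + 4)²/5 = (⅕)*5² = (⅕)*25 = 5)
(245*S(20))/621027 = (245*5)/621027 = 1225*(1/621027) = 1225/621027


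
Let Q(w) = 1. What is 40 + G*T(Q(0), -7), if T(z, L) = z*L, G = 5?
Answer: 5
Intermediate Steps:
T(z, L) = L*z
40 + G*T(Q(0), -7) = 40 + 5*(-7*1) = 40 + 5*(-7) = 40 - 35 = 5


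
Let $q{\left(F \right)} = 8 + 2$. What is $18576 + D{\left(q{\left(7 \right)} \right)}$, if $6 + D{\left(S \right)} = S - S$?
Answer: $18570$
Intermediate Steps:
$q{\left(F \right)} = 10$
$D{\left(S \right)} = -6$ ($D{\left(S \right)} = -6 + \left(S - S\right) = -6 + 0 = -6$)
$18576 + D{\left(q{\left(7 \right)} \right)} = 18576 - 6 = 18570$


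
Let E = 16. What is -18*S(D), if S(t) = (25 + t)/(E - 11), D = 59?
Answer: -1512/5 ≈ -302.40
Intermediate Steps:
S(t) = 5 + t/5 (S(t) = (25 + t)/(16 - 11) = (25 + t)/5 = (25 + t)*(⅕) = 5 + t/5)
-18*S(D) = -18*(5 + (⅕)*59) = -18*(5 + 59/5) = -18*84/5 = -1512/5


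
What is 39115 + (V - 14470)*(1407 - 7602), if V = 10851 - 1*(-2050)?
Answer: 9759070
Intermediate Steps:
V = 12901 (V = 10851 + 2050 = 12901)
39115 + (V - 14470)*(1407 - 7602) = 39115 + (12901 - 14470)*(1407 - 7602) = 39115 - 1569*(-6195) = 39115 + 9719955 = 9759070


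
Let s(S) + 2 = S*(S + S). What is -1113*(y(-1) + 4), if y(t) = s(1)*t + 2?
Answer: -6678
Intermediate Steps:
s(S) = -2 + 2*S² (s(S) = -2 + S*(S + S) = -2 + S*(2*S) = -2 + 2*S²)
y(t) = 2 (y(t) = (-2 + 2*1²)*t + 2 = (-2 + 2*1)*t + 2 = (-2 + 2)*t + 2 = 0*t + 2 = 0 + 2 = 2)
-1113*(y(-1) + 4) = -1113*(2 + 4) = -1113*6 = -6678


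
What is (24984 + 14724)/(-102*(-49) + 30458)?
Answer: 9927/8864 ≈ 1.1199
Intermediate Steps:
(24984 + 14724)/(-102*(-49) + 30458) = 39708/(4998 + 30458) = 39708/35456 = 39708*(1/35456) = 9927/8864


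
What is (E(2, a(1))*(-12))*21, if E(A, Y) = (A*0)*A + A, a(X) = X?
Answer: -504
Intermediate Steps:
E(A, Y) = A (E(A, Y) = 0*A + A = 0 + A = A)
(E(2, a(1))*(-12))*21 = (2*(-12))*21 = -24*21 = -504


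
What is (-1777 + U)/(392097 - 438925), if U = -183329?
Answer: 92553/23414 ≈ 3.9529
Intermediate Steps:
(-1777 + U)/(392097 - 438925) = (-1777 - 183329)/(392097 - 438925) = -185106/(-46828) = -185106*(-1/46828) = 92553/23414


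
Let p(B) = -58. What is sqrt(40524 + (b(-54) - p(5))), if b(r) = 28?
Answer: sqrt(40610) ≈ 201.52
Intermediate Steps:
sqrt(40524 + (b(-54) - p(5))) = sqrt(40524 + (28 - 1*(-58))) = sqrt(40524 + (28 + 58)) = sqrt(40524 + 86) = sqrt(40610)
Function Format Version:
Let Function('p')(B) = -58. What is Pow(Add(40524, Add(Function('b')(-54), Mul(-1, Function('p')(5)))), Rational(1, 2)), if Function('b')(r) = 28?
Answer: Pow(40610, Rational(1, 2)) ≈ 201.52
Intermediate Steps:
Pow(Add(40524, Add(Function('b')(-54), Mul(-1, Function('p')(5)))), Rational(1, 2)) = Pow(Add(40524, Add(28, Mul(-1, -58))), Rational(1, 2)) = Pow(Add(40524, Add(28, 58)), Rational(1, 2)) = Pow(Add(40524, 86), Rational(1, 2)) = Pow(40610, Rational(1, 2))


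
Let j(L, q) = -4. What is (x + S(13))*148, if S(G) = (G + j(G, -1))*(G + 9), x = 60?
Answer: 38184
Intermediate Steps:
S(G) = (-4 + G)*(9 + G) (S(G) = (G - 4)*(G + 9) = (-4 + G)*(9 + G))
(x + S(13))*148 = (60 + (-36 + 13² + 5*13))*148 = (60 + (-36 + 169 + 65))*148 = (60 + 198)*148 = 258*148 = 38184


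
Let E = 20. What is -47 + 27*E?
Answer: 493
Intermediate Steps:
-47 + 27*E = -47 + 27*20 = -47 + 540 = 493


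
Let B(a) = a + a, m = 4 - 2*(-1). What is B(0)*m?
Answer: 0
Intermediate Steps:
m = 6 (m = 4 + 2 = 6)
B(a) = 2*a
B(0)*m = (2*0)*6 = 0*6 = 0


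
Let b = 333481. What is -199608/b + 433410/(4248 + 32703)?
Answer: 45719428334/4107485477 ≈ 11.131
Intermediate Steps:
-199608/b + 433410/(4248 + 32703) = -199608/333481 + 433410/(4248 + 32703) = -199608*1/333481 + 433410/36951 = -199608/333481 + 433410*(1/36951) = -199608/333481 + 144470/12317 = 45719428334/4107485477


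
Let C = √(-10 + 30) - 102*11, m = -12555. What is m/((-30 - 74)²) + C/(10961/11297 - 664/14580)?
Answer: -500190544843245/411846705088 + 82355130*√5/38077543 ≈ -1209.7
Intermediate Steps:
C = -1122 + 2*√5 (C = √20 - 1122 = 2*√5 - 1122 = -1122 + 2*√5 ≈ -1117.5)
m/((-30 - 74)²) + C/(10961/11297 - 664/14580) = -12555/(-30 - 74)² + (-1122 + 2*√5)/(10961/11297 - 664/14580) = -12555/((-104)²) + (-1122 + 2*√5)/(10961*(1/11297) - 664*1/14580) = -12555/10816 + (-1122 + 2*√5)/(10961/11297 - 166/3645) = -12555*1/10816 + (-1122 + 2*√5)/(38077543/41177565) = -12555/10816 + (-1122 + 2*√5)*(41177565/38077543) = -12555/10816 + (-46201227930/38077543 + 82355130*√5/38077543) = -500190544843245/411846705088 + 82355130*√5/38077543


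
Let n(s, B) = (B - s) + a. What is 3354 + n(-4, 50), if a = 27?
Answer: 3435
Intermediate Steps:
n(s, B) = 27 + B - s (n(s, B) = (B - s) + 27 = 27 + B - s)
3354 + n(-4, 50) = 3354 + (27 + 50 - 1*(-4)) = 3354 + (27 + 50 + 4) = 3354 + 81 = 3435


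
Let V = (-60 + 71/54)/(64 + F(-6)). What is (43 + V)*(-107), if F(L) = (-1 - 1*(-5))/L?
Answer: -15396337/3420 ≈ -4501.9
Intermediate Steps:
F(L) = 4/L (F(L) = (-1 + 5)/L = 4/L)
V = -3169/3420 (V = (-60 + 71/54)/(64 + 4/(-6)) = (-60 + 71*(1/54))/(64 + 4*(-1/6)) = (-60 + 71/54)/(64 - 2/3) = -3169/(54*190/3) = -3169/54*3/190 = -3169/3420 ≈ -0.92661)
(43 + V)*(-107) = (43 - 3169/3420)*(-107) = (143891/3420)*(-107) = -15396337/3420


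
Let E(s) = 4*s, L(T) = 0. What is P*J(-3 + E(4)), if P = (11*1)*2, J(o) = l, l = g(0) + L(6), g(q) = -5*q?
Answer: 0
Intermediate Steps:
l = 0 (l = -5*0 + 0 = 0 + 0 = 0)
J(o) = 0
P = 22 (P = 11*2 = 22)
P*J(-3 + E(4)) = 22*0 = 0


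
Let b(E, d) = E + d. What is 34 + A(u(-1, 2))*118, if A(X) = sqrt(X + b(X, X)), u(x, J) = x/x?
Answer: 34 + 118*sqrt(3) ≈ 238.38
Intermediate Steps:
u(x, J) = 1
A(X) = sqrt(3)*sqrt(X) (A(X) = sqrt(X + (X + X)) = sqrt(X + 2*X) = sqrt(3*X) = sqrt(3)*sqrt(X))
34 + A(u(-1, 2))*118 = 34 + (sqrt(3)*sqrt(1))*118 = 34 + (sqrt(3)*1)*118 = 34 + sqrt(3)*118 = 34 + 118*sqrt(3)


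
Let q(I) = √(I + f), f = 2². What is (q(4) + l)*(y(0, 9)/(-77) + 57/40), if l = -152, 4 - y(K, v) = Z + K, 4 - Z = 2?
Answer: -81871/385 + 4309*√2/1540 ≈ -208.69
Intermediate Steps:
Z = 2 (Z = 4 - 1*2 = 4 - 2 = 2)
y(K, v) = 2 - K (y(K, v) = 4 - (2 + K) = 4 + (-2 - K) = 2 - K)
f = 4
q(I) = √(4 + I) (q(I) = √(I + 4) = √(4 + I))
(q(4) + l)*(y(0, 9)/(-77) + 57/40) = (√(4 + 4) - 152)*((2 - 1*0)/(-77) + 57/40) = (√8 - 152)*((2 + 0)*(-1/77) + 57*(1/40)) = (2*√2 - 152)*(2*(-1/77) + 57/40) = (-152 + 2*√2)*(-2/77 + 57/40) = (-152 + 2*√2)*(4309/3080) = -81871/385 + 4309*√2/1540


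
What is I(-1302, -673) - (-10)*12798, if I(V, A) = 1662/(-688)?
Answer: 44024289/344 ≈ 1.2798e+5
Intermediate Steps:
I(V, A) = -831/344 (I(V, A) = 1662*(-1/688) = -831/344)
I(-1302, -673) - (-10)*12798 = -831/344 - (-10)*12798 = -831/344 - 1*(-127980) = -831/344 + 127980 = 44024289/344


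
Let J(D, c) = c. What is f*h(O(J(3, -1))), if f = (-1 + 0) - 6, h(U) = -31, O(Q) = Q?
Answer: 217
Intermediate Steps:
f = -7 (f = -1 - 6 = -7)
f*h(O(J(3, -1))) = -7*(-31) = 217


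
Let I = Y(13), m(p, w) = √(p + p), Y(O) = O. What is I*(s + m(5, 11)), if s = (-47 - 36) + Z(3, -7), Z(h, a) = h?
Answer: -1040 + 13*√10 ≈ -998.89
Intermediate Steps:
m(p, w) = √2*√p (m(p, w) = √(2*p) = √2*√p)
I = 13
s = -80 (s = (-47 - 36) + 3 = -83 + 3 = -80)
I*(s + m(5, 11)) = 13*(-80 + √2*√5) = 13*(-80 + √10) = -1040 + 13*√10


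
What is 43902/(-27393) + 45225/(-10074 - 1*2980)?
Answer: -603981711/119196074 ≈ -5.0671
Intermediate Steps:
43902/(-27393) + 45225/(-10074 - 1*2980) = 43902*(-1/27393) + 45225/(-10074 - 2980) = -14634/9131 + 45225/(-13054) = -14634/9131 + 45225*(-1/13054) = -14634/9131 - 45225/13054 = -603981711/119196074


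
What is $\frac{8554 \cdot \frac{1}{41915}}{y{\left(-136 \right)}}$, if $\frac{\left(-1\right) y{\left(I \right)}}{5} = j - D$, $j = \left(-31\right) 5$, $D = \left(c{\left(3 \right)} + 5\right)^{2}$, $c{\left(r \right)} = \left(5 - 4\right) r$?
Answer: $\frac{8554}{45896925} \approx 0.00018637$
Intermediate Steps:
$c{\left(r \right)} = r$ ($c{\left(r \right)} = 1 r = r$)
$D = 64$ ($D = \left(3 + 5\right)^{2} = 8^{2} = 64$)
$j = -155$
$y{\left(I \right)} = 1095$ ($y{\left(I \right)} = - 5 \left(-155 - 64\right) = \left(-5\right) \left(-219\right) = 1095$)
$\frac{8554 \cdot \frac{1}{41915}}{y{\left(-136 \right)}} = \frac{8554 \cdot \frac{1}{41915}}{1095} = 8554 \cdot \frac{1}{41915} \cdot \frac{1}{1095} = \frac{8554}{41915} \cdot \frac{1}{1095} = \frac{8554}{45896925}$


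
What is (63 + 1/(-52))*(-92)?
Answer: -75325/13 ≈ -5794.2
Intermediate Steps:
(63 + 1/(-52))*(-92) = (63 - 1/52)*(-92) = (3275/52)*(-92) = -75325/13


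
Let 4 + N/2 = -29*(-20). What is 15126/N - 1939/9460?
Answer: 5869093/454080 ≈ 12.925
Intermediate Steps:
N = 1152 (N = -8 + 2*(-29*(-20)) = -8 + 2*580 = -8 + 1160 = 1152)
15126/N - 1939/9460 = 15126/1152 - 1939/9460 = 15126*(1/1152) - 1939*1/9460 = 2521/192 - 1939/9460 = 5869093/454080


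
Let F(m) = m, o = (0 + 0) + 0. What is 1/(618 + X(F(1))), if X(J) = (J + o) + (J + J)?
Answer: 1/621 ≈ 0.0016103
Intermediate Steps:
o = 0 (o = 0 + 0 = 0)
X(J) = 3*J (X(J) = (J + 0) + (J + J) = J + 2*J = 3*J)
1/(618 + X(F(1))) = 1/(618 + 3*1) = 1/(618 + 3) = 1/621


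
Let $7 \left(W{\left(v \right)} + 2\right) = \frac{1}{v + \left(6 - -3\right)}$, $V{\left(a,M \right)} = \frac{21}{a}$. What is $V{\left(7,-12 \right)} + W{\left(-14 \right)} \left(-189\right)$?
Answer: $\frac{1932}{5} \approx 386.4$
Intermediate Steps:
$W{\left(v \right)} = -2 + \frac{1}{7 \left(9 + v\right)}$ ($W{\left(v \right)} = -2 + \frac{1}{7 \left(v + \left(6 - -3\right)\right)} = -2 + \frac{1}{7 \left(v + \left(6 + 3\right)\right)} = -2 + \frac{1}{7 \left(v + 9\right)} = -2 + \frac{1}{7 \left(9 + v\right)}$)
$V{\left(7,-12 \right)} + W{\left(-14 \right)} \left(-189\right) = \frac{21}{7} + \frac{-125 - -196}{7 \left(9 - 14\right)} \left(-189\right) = 21 \cdot \frac{1}{7} + \frac{-125 + 196}{7 \left(-5\right)} \left(-189\right) = 3 + \frac{1}{7} \left(- \frac{1}{5}\right) 71 \left(-189\right) = 3 - - \frac{1917}{5} = 3 + \frac{1917}{5} = \frac{1932}{5}$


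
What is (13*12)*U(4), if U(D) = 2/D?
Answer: 78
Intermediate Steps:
(13*12)*U(4) = (13*12)*(2/4) = 156*(2*(1/4)) = 156*(1/2) = 78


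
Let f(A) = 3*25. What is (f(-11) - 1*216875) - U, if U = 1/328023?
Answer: -71115386401/328023 ≈ -2.1680e+5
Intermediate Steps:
U = 1/328023 ≈ 3.0486e-6
f(A) = 75
(f(-11) - 1*216875) - U = (75 - 1*216875) - 1*1/328023 = (75 - 216875) - 1/328023 = -216800 - 1/328023 = -71115386401/328023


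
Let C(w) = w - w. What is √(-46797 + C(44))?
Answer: I*√46797 ≈ 216.33*I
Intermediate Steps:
C(w) = 0
√(-46797 + C(44)) = √(-46797 + 0) = √(-46797) = I*√46797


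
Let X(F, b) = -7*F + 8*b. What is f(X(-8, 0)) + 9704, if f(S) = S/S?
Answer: 9705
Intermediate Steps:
f(S) = 1
f(X(-8, 0)) + 9704 = 1 + 9704 = 9705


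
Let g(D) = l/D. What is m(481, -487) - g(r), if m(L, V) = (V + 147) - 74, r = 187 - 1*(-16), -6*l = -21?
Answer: -24013/58 ≈ -414.02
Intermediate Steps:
l = 7/2 (l = -⅙*(-21) = 7/2 ≈ 3.5000)
r = 203 (r = 187 + 16 = 203)
g(D) = 7/(2*D)
m(L, V) = 73 + V (m(L, V) = (147 + V) - 74 = 73 + V)
m(481, -487) - g(r) = (73 - 487) - 7/(2*203) = -414 - 7/(2*203) = -414 - 1*1/58 = -414 - 1/58 = -24013/58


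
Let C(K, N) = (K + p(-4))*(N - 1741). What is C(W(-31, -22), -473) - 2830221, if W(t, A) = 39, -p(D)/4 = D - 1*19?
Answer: -3120255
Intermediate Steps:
p(D) = 76 - 4*D (p(D) = -4*(D - 1*19) = -4*(D - 19) = -4*(-19 + D) = 76 - 4*D)
C(K, N) = (-1741 + N)*(92 + K) (C(K, N) = (K + (76 - 4*(-4)))*(N - 1741) = (K + (76 + 16))*(-1741 + N) = (K + 92)*(-1741 + N) = (92 + K)*(-1741 + N) = (-1741 + N)*(92 + K))
C(W(-31, -22), -473) - 2830221 = (-160172 - 1741*39 + 92*(-473) + 39*(-473)) - 2830221 = (-160172 - 67899 - 43516 - 18447) - 2830221 = -290034 - 2830221 = -3120255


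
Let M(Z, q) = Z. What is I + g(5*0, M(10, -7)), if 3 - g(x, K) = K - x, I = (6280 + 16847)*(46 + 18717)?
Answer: 433931894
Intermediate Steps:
I = 433931901 (I = 23127*18763 = 433931901)
g(x, K) = 3 + x - K (g(x, K) = 3 - (K - x) = 3 + (x - K) = 3 + x - K)
I + g(5*0, M(10, -7)) = 433931901 + (3 + 5*0 - 1*10) = 433931901 + (3 + 0 - 10) = 433931901 - 7 = 433931894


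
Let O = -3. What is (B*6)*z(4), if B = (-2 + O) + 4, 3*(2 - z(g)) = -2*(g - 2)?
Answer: -20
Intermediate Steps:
z(g) = 2/3 + 2*g/3 (z(g) = 2 - (-2)*(g - 2)/3 = 2 - (-2)*(-2 + g)/3 = 2 - (4 - 2*g)/3 = 2 + (-4/3 + 2*g/3) = 2/3 + 2*g/3)
B = -1 (B = (-2 - 3) + 4 = -5 + 4 = -1)
(B*6)*z(4) = (-1*6)*(2/3 + (2/3)*4) = -6*(2/3 + 8/3) = -6*10/3 = -20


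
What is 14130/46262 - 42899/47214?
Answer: -658729859/1092107034 ≈ -0.60317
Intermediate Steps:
14130/46262 - 42899/47214 = 14130*(1/46262) - 42899*1/47214 = 7065/23131 - 42899/47214 = -658729859/1092107034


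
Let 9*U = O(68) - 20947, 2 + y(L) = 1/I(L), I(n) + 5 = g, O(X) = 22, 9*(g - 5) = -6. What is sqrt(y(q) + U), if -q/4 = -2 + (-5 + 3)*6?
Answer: I*sqrt(9314)/2 ≈ 48.255*I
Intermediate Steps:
g = 13/3 (g = 5 + (1/9)*(-6) = 5 - 2/3 = 13/3 ≈ 4.3333)
I(n) = -2/3 (I(n) = -5 + 13/3 = -2/3)
q = 56 (q = -4*(-2 + (-5 + 3)*6) = -4*(-2 - 2*6) = -4*(-2 - 12) = -4*(-14) = 56)
y(L) = -7/2 (y(L) = -2 + 1/(-2/3) = -2 - 3/2 = -7/2)
U = -2325 (U = (22 - 20947)/9 = (1/9)*(-20925) = -2325)
sqrt(y(q) + U) = sqrt(-7/2 - 2325) = sqrt(-4657/2) = I*sqrt(9314)/2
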